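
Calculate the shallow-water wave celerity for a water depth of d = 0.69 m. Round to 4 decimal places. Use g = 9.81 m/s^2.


Using the shallow-water approximation:
C = sqrt(g * d) = sqrt(9.81 * 0.69)
C = sqrt(6.7689)
C = 2.6017 m/s

2.6017


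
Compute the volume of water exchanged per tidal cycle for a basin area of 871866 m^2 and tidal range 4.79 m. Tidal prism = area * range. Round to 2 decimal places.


Tidal prism = Area * Tidal range
P = 871866 * 4.79
P = 4176238.14 m^3

4176238.14


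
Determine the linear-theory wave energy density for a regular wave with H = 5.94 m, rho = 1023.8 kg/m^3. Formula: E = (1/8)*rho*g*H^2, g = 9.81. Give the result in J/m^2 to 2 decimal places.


E = (1/8) * rho * g * H^2
E = (1/8) * 1023.8 * 9.81 * 5.94^2
E = 0.125 * 1023.8 * 9.81 * 35.2836
E = 44296.26 J/m^2

44296.26


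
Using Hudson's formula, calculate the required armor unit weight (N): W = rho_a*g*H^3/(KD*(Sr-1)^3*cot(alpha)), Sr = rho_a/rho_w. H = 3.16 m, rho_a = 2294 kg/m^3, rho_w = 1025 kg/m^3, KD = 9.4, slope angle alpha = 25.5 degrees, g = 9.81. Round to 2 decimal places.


Sr = rho_a / rho_w = 2294 / 1025 = 2.238049
(Sr - 1) = 1.238049
(Sr - 1)^3 = 1.897638
cot(25.5) = 1 / tan(25.5) = 1 / 0.476976 = 2.096544
Numerator = 2294 * 9.81 * 3.16^3 = 710106.7956
Denominator = 9.4 * 1.897638 * 2.096544 = 37.397711
W = 710106.7956 / 37.397711
W = 18987.97 N

18987.97


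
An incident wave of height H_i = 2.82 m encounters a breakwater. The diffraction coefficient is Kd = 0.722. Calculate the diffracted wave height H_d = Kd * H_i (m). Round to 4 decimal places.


H_d = Kd * H_i
H_d = 0.722 * 2.82
H_d = 2.0360 m

2.0360


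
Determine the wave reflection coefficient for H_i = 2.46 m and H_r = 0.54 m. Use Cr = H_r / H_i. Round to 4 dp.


Cr = H_r / H_i
Cr = 0.54 / 2.46
Cr = 0.2195

0.2195


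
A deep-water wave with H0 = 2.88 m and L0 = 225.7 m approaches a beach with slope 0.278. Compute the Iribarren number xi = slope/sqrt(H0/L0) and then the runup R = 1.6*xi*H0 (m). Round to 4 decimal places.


xi = slope / sqrt(H0/L0)
H0/L0 = 2.88/225.7 = 0.012760
sqrt(0.012760) = 0.112962
xi = 0.278 / 0.112962 = 2.461015
R = 1.6 * xi * H0 = 1.6 * 2.461015 * 2.88
R = 11.3404 m

11.3404


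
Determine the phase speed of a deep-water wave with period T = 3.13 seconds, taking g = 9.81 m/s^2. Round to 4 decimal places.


We use the deep-water celerity formula:
C = g * T / (2 * pi)
C = 9.81 * 3.13 / (2 * 3.14159...)
C = 30.705300 / 6.283185
C = 4.8869 m/s

4.8869


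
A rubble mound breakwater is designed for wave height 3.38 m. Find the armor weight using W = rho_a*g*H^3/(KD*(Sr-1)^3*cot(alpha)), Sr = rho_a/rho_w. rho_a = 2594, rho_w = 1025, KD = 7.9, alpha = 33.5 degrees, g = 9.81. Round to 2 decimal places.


Sr = rho_a / rho_w = 2594 / 1025 = 2.530732
(Sr - 1) = 1.530732
(Sr - 1)^3 = 3.586718
cot(33.5) = 1 / tan(33.5) = 1 / 0.661886 = 1.510835
Numerator = 2594 * 9.81 * 3.38^3 = 982627.8750
Denominator = 7.9 * 3.586718 * 1.510835 = 42.809625
W = 982627.8750 / 42.809625
W = 22953.43 N

22953.43


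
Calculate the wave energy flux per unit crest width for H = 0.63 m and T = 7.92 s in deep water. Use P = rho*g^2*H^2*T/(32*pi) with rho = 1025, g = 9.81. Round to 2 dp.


P = rho * g^2 * H^2 * T / (32 * pi)
P = 1025 * 9.81^2 * 0.63^2 * 7.92 / (32 * pi)
P = 1025 * 96.2361 * 0.3969 * 7.92 / 100.53096
P = 3084.38 W/m

3084.38


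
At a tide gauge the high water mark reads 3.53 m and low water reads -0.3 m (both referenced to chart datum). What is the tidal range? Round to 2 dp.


Tidal range = High water - Low water
Tidal range = 3.53 - (-0.3)
Tidal range = 3.83 m

3.83


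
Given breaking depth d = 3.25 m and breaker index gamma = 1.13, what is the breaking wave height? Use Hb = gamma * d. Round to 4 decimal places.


Hb = gamma * d
Hb = 1.13 * 3.25
Hb = 3.6725 m

3.6725


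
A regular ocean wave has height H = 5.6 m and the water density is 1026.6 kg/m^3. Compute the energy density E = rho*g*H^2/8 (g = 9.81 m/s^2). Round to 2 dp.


E = (1/8) * rho * g * H^2
E = (1/8) * 1026.6 * 9.81 * 5.6^2
E = 0.125 * 1026.6 * 9.81 * 31.3600
E = 39478.11 J/m^2

39478.11


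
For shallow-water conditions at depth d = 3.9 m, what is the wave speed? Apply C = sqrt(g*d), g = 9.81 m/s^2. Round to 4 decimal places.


Using the shallow-water approximation:
C = sqrt(g * d) = sqrt(9.81 * 3.9)
C = sqrt(38.2590)
C = 6.1854 m/s

6.1854


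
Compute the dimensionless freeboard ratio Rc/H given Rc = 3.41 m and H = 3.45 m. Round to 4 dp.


Relative freeboard = Rc / H
= 3.41 / 3.45
= 0.9884

0.9884


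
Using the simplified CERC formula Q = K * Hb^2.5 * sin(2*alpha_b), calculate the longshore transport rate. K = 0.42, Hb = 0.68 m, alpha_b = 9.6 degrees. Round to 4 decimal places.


Q = K * Hb^2.5 * sin(2 * alpha_b)
Hb^2.5 = 0.68^2.5 = 0.381305
sin(2 * 9.6) = sin(19.2) = 0.328867
Q = 0.42 * 0.381305 * 0.328867
Q = 0.0527 m^3/s

0.0527


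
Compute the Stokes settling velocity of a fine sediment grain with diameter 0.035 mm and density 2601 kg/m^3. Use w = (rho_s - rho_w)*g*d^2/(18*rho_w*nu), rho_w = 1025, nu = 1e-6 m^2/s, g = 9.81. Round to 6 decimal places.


w = (rho_s - rho_w) * g * d^2 / (18 * rho_w * nu)
d = 0.035 mm = 0.000035 m
rho_s - rho_w = 2601 - 1025 = 1576
Numerator = 1576 * 9.81 * (0.000035)^2 = 0.000018939186
Denominator = 18 * 1025 * 1e-6 = 0.018450
w = 0.001027 m/s

0.001027


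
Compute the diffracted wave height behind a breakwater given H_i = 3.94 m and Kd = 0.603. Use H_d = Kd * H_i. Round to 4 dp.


H_d = Kd * H_i
H_d = 0.603 * 3.94
H_d = 2.3758 m

2.3758


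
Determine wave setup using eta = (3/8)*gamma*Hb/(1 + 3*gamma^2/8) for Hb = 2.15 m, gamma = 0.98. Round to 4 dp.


eta = (3/8) * gamma * Hb / (1 + 3*gamma^2/8)
Numerator = (3/8) * 0.98 * 2.15 = 0.790125
Denominator = 1 + 3*0.98^2/8 = 1 + 0.360150 = 1.360150
eta = 0.790125 / 1.360150
eta = 0.5809 m

0.5809


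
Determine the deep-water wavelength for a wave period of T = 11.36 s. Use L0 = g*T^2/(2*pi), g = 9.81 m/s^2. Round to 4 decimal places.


L0 = g * T^2 / (2 * pi)
L0 = 9.81 * 11.36^2 / (2 * pi)
L0 = 9.81 * 129.0496 / 6.28319
L0 = 1265.9766 / 6.28319
L0 = 201.4864 m

201.4864


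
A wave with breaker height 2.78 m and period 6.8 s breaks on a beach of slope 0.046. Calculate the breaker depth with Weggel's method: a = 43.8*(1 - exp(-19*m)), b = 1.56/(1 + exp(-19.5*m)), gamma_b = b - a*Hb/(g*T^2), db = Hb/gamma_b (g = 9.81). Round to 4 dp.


a = 43.8 * (1 - exp(-19 * m))
exp(-19 * 0.046) = exp(-0.8740) = 0.417279
a = 43.8 * (1 - 0.417279) = 25.523176
b = 1.56 / (1 + exp(-19.5 * m))
exp(-19.5 * 0.046) = exp(-0.8970) = 0.407791
b = 1.56 / (1 + 0.407791) = 1.108119
Hb / (g * T^2) = 2.78 / (9.81 * 6.8^2) = 2.78 / 453.6144 = 0.00612855
gamma_b = b - a * Hb/(g*T^2) = 1.108119 - 25.523176 * 0.00612855 = 0.951699
db = Hb / gamma_b = 2.78 / 0.951699
db = 2.9211 m

2.9211


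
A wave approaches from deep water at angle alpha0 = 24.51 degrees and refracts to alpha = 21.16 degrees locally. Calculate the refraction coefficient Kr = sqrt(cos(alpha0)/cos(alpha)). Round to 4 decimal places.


Kr = sqrt(cos(alpha0) / cos(alpha))
cos(24.51) = 0.909889
cos(21.16) = 0.932576
Kr = sqrt(0.909889 / 0.932576)
Kr = sqrt(0.975673)
Kr = 0.9878

0.9878


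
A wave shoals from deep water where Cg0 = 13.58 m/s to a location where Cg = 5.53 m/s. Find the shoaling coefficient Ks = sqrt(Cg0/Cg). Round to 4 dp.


Ks = sqrt(Cg0 / Cg)
Ks = sqrt(13.58 / 5.53)
Ks = sqrt(2.4557)
Ks = 1.5671

1.5671


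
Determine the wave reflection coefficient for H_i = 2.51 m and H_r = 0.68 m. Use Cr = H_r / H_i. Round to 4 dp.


Cr = H_r / H_i
Cr = 0.68 / 2.51
Cr = 0.2709

0.2709


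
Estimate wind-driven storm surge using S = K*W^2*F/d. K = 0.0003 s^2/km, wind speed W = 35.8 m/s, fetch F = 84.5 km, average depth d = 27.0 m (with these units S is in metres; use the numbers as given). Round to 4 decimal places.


S = K * W^2 * F / d
W^2 = 35.8^2 = 1281.64
S = 0.0003 * 1281.64 * 84.5 / 27.0
Numerator = 0.0003 * 1281.64 * 84.5 = 32.489574
S = 32.489574 / 27.0 = 1.2033 m

1.2033


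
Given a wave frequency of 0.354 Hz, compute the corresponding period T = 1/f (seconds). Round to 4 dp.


T = 1 / f
T = 1 / 0.354
T = 2.8249 s

2.8249


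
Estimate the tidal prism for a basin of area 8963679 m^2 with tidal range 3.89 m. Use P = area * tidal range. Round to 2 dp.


Tidal prism = Area * Tidal range
P = 8963679 * 3.89
P = 34868711.31 m^3

34868711.31


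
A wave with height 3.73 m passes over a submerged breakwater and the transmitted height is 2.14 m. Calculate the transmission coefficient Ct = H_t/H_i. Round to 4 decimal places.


Ct = H_t / H_i
Ct = 2.14 / 3.73
Ct = 0.5737

0.5737


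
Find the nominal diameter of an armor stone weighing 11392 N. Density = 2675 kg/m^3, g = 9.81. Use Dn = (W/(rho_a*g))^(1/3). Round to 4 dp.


V = W / (rho_a * g)
V = 11392 / (2675 * 9.81)
V = 11392 / 26241.75
V = 0.434117 m^3
Dn = V^(1/3) = 0.434117^(1/3)
Dn = 0.7572 m

0.7572


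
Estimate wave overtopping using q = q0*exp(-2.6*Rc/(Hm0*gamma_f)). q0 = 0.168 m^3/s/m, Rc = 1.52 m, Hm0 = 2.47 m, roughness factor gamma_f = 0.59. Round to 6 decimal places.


q = q0 * exp(-2.6 * Rc / (Hm0 * gamma_f))
Exponent = -2.6 * 1.52 / (2.47 * 0.59)
= -2.6 * 1.52 / 1.4573
= -2.711864
exp(-2.711864) = 0.066413
q = 0.168 * 0.066413
q = 0.011157 m^3/s/m

0.011157


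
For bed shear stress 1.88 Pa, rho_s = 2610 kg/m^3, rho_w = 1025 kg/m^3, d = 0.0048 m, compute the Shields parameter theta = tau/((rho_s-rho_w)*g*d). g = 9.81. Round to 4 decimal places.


theta = tau / ((rho_s - rho_w) * g * d)
rho_s - rho_w = 2610 - 1025 = 1585
Denominator = 1585 * 9.81 * 0.0048 = 74.634480
theta = 1.88 / 74.634480
theta = 0.0252

0.0252


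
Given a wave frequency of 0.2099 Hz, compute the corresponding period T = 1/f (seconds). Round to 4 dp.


T = 1 / f
T = 1 / 0.2099
T = 4.7642 s

4.7642


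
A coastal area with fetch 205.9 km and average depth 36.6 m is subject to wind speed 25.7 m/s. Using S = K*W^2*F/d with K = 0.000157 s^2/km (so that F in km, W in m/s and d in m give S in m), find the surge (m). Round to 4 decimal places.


S = K * W^2 * F / d
W^2 = 25.7^2 = 660.49
S = 0.000157 * 660.49 * 205.9 / 36.6
Numerator = 0.000157 * 660.49 * 205.9 = 21.351198
S = 21.351198 / 36.6 = 0.5834 m

0.5834


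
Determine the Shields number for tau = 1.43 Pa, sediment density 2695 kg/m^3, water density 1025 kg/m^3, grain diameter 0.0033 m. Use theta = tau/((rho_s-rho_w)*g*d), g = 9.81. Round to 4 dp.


theta = tau / ((rho_s - rho_w) * g * d)
rho_s - rho_w = 2695 - 1025 = 1670
Denominator = 1670 * 9.81 * 0.0033 = 54.062910
theta = 1.43 / 54.062910
theta = 0.0265

0.0265


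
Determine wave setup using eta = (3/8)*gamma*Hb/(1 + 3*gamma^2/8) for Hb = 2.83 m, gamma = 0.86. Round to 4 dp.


eta = (3/8) * gamma * Hb / (1 + 3*gamma^2/8)
Numerator = (3/8) * 0.86 * 2.83 = 0.912675
Denominator = 1 + 3*0.86^2/8 = 1 + 0.277350 = 1.277350
eta = 0.912675 / 1.277350
eta = 0.7145 m

0.7145


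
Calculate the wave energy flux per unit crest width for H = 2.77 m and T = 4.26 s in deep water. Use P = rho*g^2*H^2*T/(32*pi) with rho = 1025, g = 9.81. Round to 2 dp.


P = rho * g^2 * H^2 * T / (32 * pi)
P = 1025 * 9.81^2 * 2.77^2 * 4.26 / (32 * pi)
P = 1025 * 96.2361 * 7.6729 * 4.26 / 100.53096
P = 32072.38 W/m

32072.38


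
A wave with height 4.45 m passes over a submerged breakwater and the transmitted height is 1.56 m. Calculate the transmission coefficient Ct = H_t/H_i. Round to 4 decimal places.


Ct = H_t / H_i
Ct = 1.56 / 4.45
Ct = 0.3506

0.3506


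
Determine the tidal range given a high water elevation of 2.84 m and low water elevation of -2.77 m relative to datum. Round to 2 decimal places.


Tidal range = High water - Low water
Tidal range = 2.84 - (-2.77)
Tidal range = 5.61 m

5.61


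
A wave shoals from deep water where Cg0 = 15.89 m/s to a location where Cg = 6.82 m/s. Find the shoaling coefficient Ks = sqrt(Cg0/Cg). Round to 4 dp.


Ks = sqrt(Cg0 / Cg)
Ks = sqrt(15.89 / 6.82)
Ks = sqrt(2.3299)
Ks = 1.5264

1.5264


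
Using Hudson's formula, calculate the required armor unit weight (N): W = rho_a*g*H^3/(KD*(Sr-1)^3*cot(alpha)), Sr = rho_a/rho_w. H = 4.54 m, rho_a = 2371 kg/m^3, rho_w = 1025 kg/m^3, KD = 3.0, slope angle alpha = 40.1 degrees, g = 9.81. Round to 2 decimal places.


Sr = rho_a / rho_w = 2371 / 1025 = 2.313171
(Sr - 1) = 1.313171
(Sr - 1)^3 = 2.264454
cot(40.1) = 1 / tan(40.1) = 1 / 0.842078 = 1.187538
Numerator = 2371 * 9.81 * 4.54^3 = 2176547.3521
Denominator = 3.0 * 2.264454 * 1.187538 = 8.067378
W = 2176547.3521 / 8.067378
W = 269796.12 N

269796.12


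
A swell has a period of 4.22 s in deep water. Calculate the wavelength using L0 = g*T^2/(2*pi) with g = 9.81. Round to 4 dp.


L0 = g * T^2 / (2 * pi)
L0 = 9.81 * 4.22^2 / (2 * pi)
L0 = 9.81 * 17.8084 / 6.28319
L0 = 174.7004 / 6.28319
L0 = 27.8044 m

27.8044


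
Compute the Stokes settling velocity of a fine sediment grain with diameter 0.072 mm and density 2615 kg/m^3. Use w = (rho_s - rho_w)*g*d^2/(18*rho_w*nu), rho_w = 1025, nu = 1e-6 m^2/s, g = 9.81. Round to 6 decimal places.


w = (rho_s - rho_w) * g * d^2 / (18 * rho_w * nu)
d = 0.072 mm = 0.000072 m
rho_s - rho_w = 2615 - 1025 = 1590
Numerator = 1590 * 9.81 * (0.000072)^2 = 0.000080859514
Denominator = 18 * 1025 * 1e-6 = 0.018450
w = 0.004383 m/s

0.004383


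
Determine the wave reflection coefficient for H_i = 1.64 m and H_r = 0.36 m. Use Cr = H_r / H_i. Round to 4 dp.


Cr = H_r / H_i
Cr = 0.36 / 1.64
Cr = 0.2195

0.2195


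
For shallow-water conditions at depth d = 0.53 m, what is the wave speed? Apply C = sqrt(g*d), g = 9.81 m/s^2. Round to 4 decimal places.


Using the shallow-water approximation:
C = sqrt(g * d) = sqrt(9.81 * 0.53)
C = sqrt(5.1993)
C = 2.2802 m/s

2.2802


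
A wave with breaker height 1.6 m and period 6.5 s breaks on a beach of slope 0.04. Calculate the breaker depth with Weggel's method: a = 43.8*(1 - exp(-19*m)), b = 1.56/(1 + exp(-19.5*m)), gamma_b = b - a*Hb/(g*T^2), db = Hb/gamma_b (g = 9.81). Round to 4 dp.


a = 43.8 * (1 - exp(-19 * m))
exp(-19 * 0.04) = exp(-0.7600) = 0.467666
a = 43.8 * (1 - 0.467666) = 23.316210
b = 1.56 / (1 + exp(-19.5 * m))
exp(-19.5 * 0.04) = exp(-0.7800) = 0.458406
b = 1.56 / (1 + 0.458406) = 1.069661
Hb / (g * T^2) = 1.6 / (9.81 * 6.5^2) = 1.6 / 414.4725 = 0.00386033
gamma_b = b - a * Hb/(g*T^2) = 1.069661 - 23.316210 * 0.00386033 = 0.979653
db = Hb / gamma_b = 1.6 / 0.979653
db = 1.6332 m

1.6332


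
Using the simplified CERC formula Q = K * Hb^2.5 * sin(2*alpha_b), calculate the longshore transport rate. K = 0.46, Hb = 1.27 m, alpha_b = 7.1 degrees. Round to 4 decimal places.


Q = K * Hb^2.5 * sin(2 * alpha_b)
Hb^2.5 = 1.27^2.5 = 1.817646
sin(2 * 7.1) = sin(14.2) = 0.245307
Q = 0.46 * 1.817646 * 0.245307
Q = 0.2051 m^3/s

0.2051


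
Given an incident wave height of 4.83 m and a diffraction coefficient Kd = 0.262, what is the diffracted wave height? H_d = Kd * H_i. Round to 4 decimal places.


H_d = Kd * H_i
H_d = 0.262 * 4.83
H_d = 1.2655 m

1.2655


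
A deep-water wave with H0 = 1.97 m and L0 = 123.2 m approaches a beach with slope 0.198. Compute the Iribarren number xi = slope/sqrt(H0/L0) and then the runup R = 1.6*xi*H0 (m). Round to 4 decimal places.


xi = slope / sqrt(H0/L0)
H0/L0 = 1.97/123.2 = 0.015990
sqrt(0.015990) = 0.126453
xi = 0.198 / 0.126453 = 1.565804
R = 1.6 * xi * H0 = 1.6 * 1.565804 * 1.97
R = 4.9354 m

4.9354


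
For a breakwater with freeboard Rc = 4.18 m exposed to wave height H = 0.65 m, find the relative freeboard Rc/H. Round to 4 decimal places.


Relative freeboard = Rc / H
= 4.18 / 0.65
= 6.4308

6.4308


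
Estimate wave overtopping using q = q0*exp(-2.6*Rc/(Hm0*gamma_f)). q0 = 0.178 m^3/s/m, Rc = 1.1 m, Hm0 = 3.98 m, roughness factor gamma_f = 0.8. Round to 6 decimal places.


q = q0 * exp(-2.6 * Rc / (Hm0 * gamma_f))
Exponent = -2.6 * 1.1 / (3.98 * 0.8)
= -2.6 * 1.1 / 3.1840
= -0.898241
exp(-0.898241) = 0.407285
q = 0.178 * 0.407285
q = 0.072497 m^3/s/m

0.072497


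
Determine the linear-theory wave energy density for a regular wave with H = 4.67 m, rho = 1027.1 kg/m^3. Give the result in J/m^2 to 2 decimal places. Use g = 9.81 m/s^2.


E = (1/8) * rho * g * H^2
E = (1/8) * 1027.1 * 9.81 * 4.67^2
E = 0.125 * 1027.1 * 9.81 * 21.8089
E = 27467.90 J/m^2

27467.90


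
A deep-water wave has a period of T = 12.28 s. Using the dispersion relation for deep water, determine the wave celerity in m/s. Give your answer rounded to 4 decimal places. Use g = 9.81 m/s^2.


We use the deep-water celerity formula:
C = g * T / (2 * pi)
C = 9.81 * 12.28 / (2 * 3.14159...)
C = 120.466800 / 6.283185
C = 19.1729 m/s

19.1729


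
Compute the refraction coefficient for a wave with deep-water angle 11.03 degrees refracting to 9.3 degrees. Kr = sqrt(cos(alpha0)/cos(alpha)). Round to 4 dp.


Kr = sqrt(cos(alpha0) / cos(alpha))
cos(11.03) = 0.981527
cos(9.3) = 0.986856
Kr = sqrt(0.981527 / 0.986856)
Kr = sqrt(0.994600)
Kr = 0.9973

0.9973


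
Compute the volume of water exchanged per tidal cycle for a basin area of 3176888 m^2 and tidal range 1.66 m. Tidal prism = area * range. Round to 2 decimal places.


Tidal prism = Area * Tidal range
P = 3176888 * 1.66
P = 5273634.08 m^3

5273634.08


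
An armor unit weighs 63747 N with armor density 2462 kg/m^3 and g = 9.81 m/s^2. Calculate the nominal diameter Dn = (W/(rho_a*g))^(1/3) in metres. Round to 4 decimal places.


V = W / (rho_a * g)
V = 63747 / (2462 * 9.81)
V = 63747 / 24152.22
V = 2.639385 m^3
Dn = V^(1/3) = 2.639385^(1/3)
Dn = 1.3820 m

1.3820


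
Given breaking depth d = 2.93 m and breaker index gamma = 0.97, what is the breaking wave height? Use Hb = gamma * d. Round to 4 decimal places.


Hb = gamma * d
Hb = 0.97 * 2.93
Hb = 2.8421 m

2.8421


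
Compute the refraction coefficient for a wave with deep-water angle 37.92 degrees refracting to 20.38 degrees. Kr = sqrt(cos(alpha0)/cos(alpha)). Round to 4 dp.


Kr = sqrt(cos(alpha0) / cos(alpha))
cos(37.92) = 0.788870
cos(20.38) = 0.937404
Kr = sqrt(0.788870 / 0.937404)
Kr = sqrt(0.841547)
Kr = 0.9174

0.9174


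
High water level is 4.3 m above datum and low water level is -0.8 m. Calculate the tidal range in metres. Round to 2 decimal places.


Tidal range = High water - Low water
Tidal range = 4.3 - (-0.8)
Tidal range = 5.10 m

5.10


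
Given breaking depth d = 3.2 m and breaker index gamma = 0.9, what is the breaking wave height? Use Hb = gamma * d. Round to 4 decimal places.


Hb = gamma * d
Hb = 0.9 * 3.2
Hb = 2.8800 m

2.8800


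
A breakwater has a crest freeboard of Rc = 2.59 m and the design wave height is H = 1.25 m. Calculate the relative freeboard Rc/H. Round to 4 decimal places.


Relative freeboard = Rc / H
= 2.59 / 1.25
= 2.0720

2.0720


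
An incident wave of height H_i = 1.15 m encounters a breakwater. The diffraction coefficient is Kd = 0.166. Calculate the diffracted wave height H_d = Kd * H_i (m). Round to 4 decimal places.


H_d = Kd * H_i
H_d = 0.166 * 1.15
H_d = 0.1909 m

0.1909


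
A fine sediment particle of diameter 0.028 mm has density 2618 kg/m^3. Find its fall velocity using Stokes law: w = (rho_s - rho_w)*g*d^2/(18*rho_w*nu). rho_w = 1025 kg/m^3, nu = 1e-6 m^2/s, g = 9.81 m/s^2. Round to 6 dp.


w = (rho_s - rho_w) * g * d^2 / (18 * rho_w * nu)
d = 0.028 mm = 0.000028 m
rho_s - rho_w = 2618 - 1025 = 1593
Numerator = 1593 * 9.81 * (0.000028)^2 = 0.000012251827
Denominator = 18 * 1025 * 1e-6 = 0.018450
w = 0.000664 m/s

0.000664


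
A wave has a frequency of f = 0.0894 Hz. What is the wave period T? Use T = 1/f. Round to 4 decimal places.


T = 1 / f
T = 1 / 0.0894
T = 11.1857 s

11.1857


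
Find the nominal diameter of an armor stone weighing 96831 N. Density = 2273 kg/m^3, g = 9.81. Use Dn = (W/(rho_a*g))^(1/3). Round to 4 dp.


V = W / (rho_a * g)
V = 96831 / (2273 * 9.81)
V = 96831 / 22298.13
V = 4.342561 m^3
Dn = V^(1/3) = 4.342561^(1/3)
Dn = 1.6315 m

1.6315


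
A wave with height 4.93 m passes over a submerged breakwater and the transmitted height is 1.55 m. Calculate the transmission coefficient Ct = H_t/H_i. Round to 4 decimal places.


Ct = H_t / H_i
Ct = 1.55 / 4.93
Ct = 0.3144

0.3144


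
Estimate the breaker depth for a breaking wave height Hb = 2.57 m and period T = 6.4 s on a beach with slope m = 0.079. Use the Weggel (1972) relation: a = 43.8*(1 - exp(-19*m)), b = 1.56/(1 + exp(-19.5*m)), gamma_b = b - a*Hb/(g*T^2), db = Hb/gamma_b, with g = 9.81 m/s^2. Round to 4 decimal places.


a = 43.8 * (1 - exp(-19 * m))
exp(-19 * 0.079) = exp(-1.5010) = 0.222907
a = 43.8 * (1 - 0.222907) = 34.036667
b = 1.56 / (1 + exp(-19.5 * m))
exp(-19.5 * 0.079) = exp(-1.5405) = 0.214274
b = 1.56 / (1 + 0.214274) = 1.284718
Hb / (g * T^2) = 2.57 / (9.81 * 6.4^2) = 2.57 / 401.8176 = 0.00639594
gamma_b = b - a * Hb/(g*T^2) = 1.284718 - 34.036667 * 0.00639594 = 1.067022
db = Hb / gamma_b = 2.57 / 1.067022
db = 2.4086 m

2.4086


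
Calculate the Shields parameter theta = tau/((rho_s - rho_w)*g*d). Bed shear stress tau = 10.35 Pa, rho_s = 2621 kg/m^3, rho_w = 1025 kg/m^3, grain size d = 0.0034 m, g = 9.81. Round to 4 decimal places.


theta = tau / ((rho_s - rho_w) * g * d)
rho_s - rho_w = 2621 - 1025 = 1596
Denominator = 1596 * 9.81 * 0.0034 = 53.232984
theta = 10.35 / 53.232984
theta = 0.1944

0.1944


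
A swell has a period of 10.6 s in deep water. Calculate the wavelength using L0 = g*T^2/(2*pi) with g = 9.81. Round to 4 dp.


L0 = g * T^2 / (2 * pi)
L0 = 9.81 * 10.6^2 / (2 * pi)
L0 = 9.81 * 112.3600 / 6.28319
L0 = 1102.2516 / 6.28319
L0 = 175.4288 m

175.4288


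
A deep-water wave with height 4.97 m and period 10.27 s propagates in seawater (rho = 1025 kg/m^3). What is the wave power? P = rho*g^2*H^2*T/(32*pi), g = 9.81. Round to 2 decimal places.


P = rho * g^2 * H^2 * T / (32 * pi)
P = 1025 * 9.81^2 * 4.97^2 * 10.27 / (32 * pi)
P = 1025 * 96.2361 * 24.7009 * 10.27 / 100.53096
P = 248911.67 W/m

248911.67


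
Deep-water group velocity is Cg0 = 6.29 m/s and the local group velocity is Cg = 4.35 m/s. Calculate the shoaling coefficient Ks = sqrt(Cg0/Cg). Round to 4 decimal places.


Ks = sqrt(Cg0 / Cg)
Ks = sqrt(6.29 / 4.35)
Ks = sqrt(1.4460)
Ks = 1.2025

1.2025


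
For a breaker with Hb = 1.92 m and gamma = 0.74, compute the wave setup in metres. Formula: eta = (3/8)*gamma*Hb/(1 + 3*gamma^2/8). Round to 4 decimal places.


eta = (3/8) * gamma * Hb / (1 + 3*gamma^2/8)
Numerator = (3/8) * 0.74 * 1.92 = 0.532800
Denominator = 1 + 3*0.74^2/8 = 1 + 0.205350 = 1.205350
eta = 0.532800 / 1.205350
eta = 0.4420 m

0.4420


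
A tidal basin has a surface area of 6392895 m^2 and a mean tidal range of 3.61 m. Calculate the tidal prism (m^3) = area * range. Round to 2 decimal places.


Tidal prism = Area * Tidal range
P = 6392895 * 3.61
P = 23078350.95 m^3

23078350.95


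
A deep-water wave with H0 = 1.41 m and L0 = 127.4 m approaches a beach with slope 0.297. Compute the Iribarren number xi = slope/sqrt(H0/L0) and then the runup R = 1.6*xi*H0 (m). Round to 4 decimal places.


xi = slope / sqrt(H0/L0)
H0/L0 = 1.41/127.4 = 0.011068
sqrt(0.011068) = 0.105202
xi = 0.297 / 0.105202 = 2.823135
R = 1.6 * xi * H0 = 1.6 * 2.823135 * 1.41
R = 6.3690 m

6.3690


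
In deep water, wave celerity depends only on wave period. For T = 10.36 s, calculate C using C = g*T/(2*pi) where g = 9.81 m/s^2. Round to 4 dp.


We use the deep-water celerity formula:
C = g * T / (2 * pi)
C = 9.81 * 10.36 / (2 * 3.14159...)
C = 101.631600 / 6.283185
C = 16.1752 m/s

16.1752


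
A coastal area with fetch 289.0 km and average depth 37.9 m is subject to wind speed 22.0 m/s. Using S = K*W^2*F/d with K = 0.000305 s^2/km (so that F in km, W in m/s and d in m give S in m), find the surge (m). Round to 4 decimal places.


S = K * W^2 * F / d
W^2 = 22.0^2 = 484.00
S = 0.000305 * 484.00 * 289.0 / 37.9
Numerator = 0.000305 * 484.00 * 289.0 = 42.662180
S = 42.662180 / 37.9 = 1.1257 m

1.1257


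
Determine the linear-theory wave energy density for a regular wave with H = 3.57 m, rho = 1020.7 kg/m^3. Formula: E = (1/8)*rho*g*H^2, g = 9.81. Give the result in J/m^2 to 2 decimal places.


E = (1/8) * rho * g * H^2
E = (1/8) * 1020.7 * 9.81 * 3.57^2
E = 0.125 * 1020.7 * 9.81 * 12.7449
E = 15951.94 J/m^2

15951.94


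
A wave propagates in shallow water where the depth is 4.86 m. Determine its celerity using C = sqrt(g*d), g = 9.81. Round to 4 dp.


Using the shallow-water approximation:
C = sqrt(g * d) = sqrt(9.81 * 4.86)
C = sqrt(47.6766)
C = 6.9048 m/s

6.9048


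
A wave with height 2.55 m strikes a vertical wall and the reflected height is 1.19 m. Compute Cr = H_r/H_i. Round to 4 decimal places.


Cr = H_r / H_i
Cr = 1.19 / 2.55
Cr = 0.4667

0.4667


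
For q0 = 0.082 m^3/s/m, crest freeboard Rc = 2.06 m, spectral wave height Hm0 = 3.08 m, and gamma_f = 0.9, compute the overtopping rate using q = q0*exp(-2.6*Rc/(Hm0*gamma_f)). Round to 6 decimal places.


q = q0 * exp(-2.6 * Rc / (Hm0 * gamma_f))
Exponent = -2.6 * 2.06 / (3.08 * 0.9)
= -2.6 * 2.06 / 2.7720
= -1.932179
exp(-1.932179) = 0.144832
q = 0.082 * 0.144832
q = 0.011876 m^3/s/m

0.011876


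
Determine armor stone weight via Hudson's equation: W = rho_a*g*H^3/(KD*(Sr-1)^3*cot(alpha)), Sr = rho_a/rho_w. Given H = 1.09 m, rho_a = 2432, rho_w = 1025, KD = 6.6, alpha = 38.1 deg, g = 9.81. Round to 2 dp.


Sr = rho_a / rho_w = 2432 / 1025 = 2.372683
(Sr - 1) = 1.372683
(Sr - 1)^3 = 2.586489
cot(38.1) = 1 / tan(38.1) = 1 / 0.784100 = 1.275347
Numerator = 2432 * 9.81 * 1.09^3 = 30896.6983
Denominator = 6.6 * 2.586489 * 1.275347 = 21.771236
W = 30896.6983 / 21.771236
W = 1419.15 N

1419.15


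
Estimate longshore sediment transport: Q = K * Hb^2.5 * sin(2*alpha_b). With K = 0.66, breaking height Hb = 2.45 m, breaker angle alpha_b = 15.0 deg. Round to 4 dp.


Q = K * Hb^2.5 * sin(2 * alpha_b)
Hb^2.5 = 2.45^2.5 = 9.395399
sin(2 * 15.0) = sin(30.0) = 0.500000
Q = 0.66 * 9.395399 * 0.500000
Q = 3.1005 m^3/s

3.1005


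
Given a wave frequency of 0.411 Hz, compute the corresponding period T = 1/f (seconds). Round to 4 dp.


T = 1 / f
T = 1 / 0.411
T = 2.4331 s

2.4331


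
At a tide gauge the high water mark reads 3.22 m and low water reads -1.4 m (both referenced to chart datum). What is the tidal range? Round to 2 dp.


Tidal range = High water - Low water
Tidal range = 3.22 - (-1.4)
Tidal range = 4.62 m

4.62


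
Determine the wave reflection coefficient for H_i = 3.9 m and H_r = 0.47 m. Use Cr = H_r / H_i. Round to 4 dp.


Cr = H_r / H_i
Cr = 0.47 / 3.9
Cr = 0.1205

0.1205


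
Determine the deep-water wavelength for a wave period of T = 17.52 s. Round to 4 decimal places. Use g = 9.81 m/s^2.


L0 = g * T^2 / (2 * pi)
L0 = 9.81 * 17.52^2 / (2 * pi)
L0 = 9.81 * 306.9504 / 6.28319
L0 = 3011.1834 / 6.28319
L0 = 479.2447 m

479.2447


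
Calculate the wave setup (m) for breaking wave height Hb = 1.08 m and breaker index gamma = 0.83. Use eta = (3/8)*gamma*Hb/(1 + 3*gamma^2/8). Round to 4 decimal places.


eta = (3/8) * gamma * Hb / (1 + 3*gamma^2/8)
Numerator = (3/8) * 0.83 * 1.08 = 0.336150
Denominator = 1 + 3*0.83^2/8 = 1 + 0.258338 = 1.258338
eta = 0.336150 / 1.258338
eta = 0.2671 m

0.2671


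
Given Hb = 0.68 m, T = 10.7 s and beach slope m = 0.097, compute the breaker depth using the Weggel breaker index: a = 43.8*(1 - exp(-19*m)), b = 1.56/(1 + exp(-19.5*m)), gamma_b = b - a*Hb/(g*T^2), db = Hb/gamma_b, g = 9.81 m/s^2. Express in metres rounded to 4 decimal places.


a = 43.8 * (1 - exp(-19 * m))
exp(-19 * 0.097) = exp(-1.8430) = 0.158342
a = 43.8 * (1 - 0.158342) = 36.864634
b = 1.56 / (1 + exp(-19.5 * m))
exp(-19.5 * 0.097) = exp(-1.8915) = 0.150845
b = 1.56 / (1 + 0.150845) = 1.355525
Hb / (g * T^2) = 0.68 / (9.81 * 10.7^2) = 0.68 / 1123.1469 = 0.00060544
gamma_b = b - a * Hb/(g*T^2) = 1.355525 - 36.864634 * 0.00060544 = 1.333206
db = Hb / gamma_b = 0.68 / 1.333206
db = 0.5100 m

0.5100


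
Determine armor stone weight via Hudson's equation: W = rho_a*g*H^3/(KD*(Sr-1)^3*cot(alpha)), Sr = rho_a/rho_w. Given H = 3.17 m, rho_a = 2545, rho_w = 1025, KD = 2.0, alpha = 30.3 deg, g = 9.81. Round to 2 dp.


Sr = rho_a / rho_w = 2545 / 1025 = 2.482927
(Sr - 1) = 1.482927
(Sr - 1)^3 = 3.261063
cot(30.3) = 1 / tan(30.3) = 1 / 0.584353 = 1.711295
Numerator = 2545 * 9.81 * 3.17^3 = 795306.5893
Denominator = 2.0 * 3.261063 * 1.711295 = 11.161280
W = 795306.5893 / 11.161280
W = 71255.86 N

71255.86


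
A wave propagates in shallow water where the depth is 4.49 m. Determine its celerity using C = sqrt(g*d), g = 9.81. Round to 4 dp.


Using the shallow-water approximation:
C = sqrt(g * d) = sqrt(9.81 * 4.49)
C = sqrt(44.0469)
C = 6.6368 m/s

6.6368


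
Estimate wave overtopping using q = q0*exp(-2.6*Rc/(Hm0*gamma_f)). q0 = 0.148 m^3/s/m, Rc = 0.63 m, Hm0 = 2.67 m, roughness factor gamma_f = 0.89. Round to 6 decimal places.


q = q0 * exp(-2.6 * Rc / (Hm0 * gamma_f))
Exponent = -2.6 * 0.63 / (2.67 * 0.89)
= -2.6 * 0.63 / 2.3763
= -0.689307
exp(-0.689307) = 0.501924
q = 0.148 * 0.501924
q = 0.074285 m^3/s/m

0.074285


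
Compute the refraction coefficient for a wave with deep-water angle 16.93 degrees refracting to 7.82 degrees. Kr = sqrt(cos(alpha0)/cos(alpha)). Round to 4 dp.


Kr = sqrt(cos(alpha0) / cos(alpha))
cos(16.93) = 0.956661
cos(7.82) = 0.990700
Kr = sqrt(0.956661 / 0.990700)
Kr = sqrt(0.965641)
Kr = 0.9827

0.9827


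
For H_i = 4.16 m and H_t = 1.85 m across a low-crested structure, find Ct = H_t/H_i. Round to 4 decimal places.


Ct = H_t / H_i
Ct = 1.85 / 4.16
Ct = 0.4447

0.4447


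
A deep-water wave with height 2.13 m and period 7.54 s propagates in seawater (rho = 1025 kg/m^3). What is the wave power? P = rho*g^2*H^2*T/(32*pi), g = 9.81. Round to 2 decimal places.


P = rho * g^2 * H^2 * T / (32 * pi)
P = 1025 * 9.81^2 * 2.13^2 * 7.54 / (32 * pi)
P = 1025 * 96.2361 * 4.5369 * 7.54 / 100.53096
P = 33565.46 W/m

33565.46


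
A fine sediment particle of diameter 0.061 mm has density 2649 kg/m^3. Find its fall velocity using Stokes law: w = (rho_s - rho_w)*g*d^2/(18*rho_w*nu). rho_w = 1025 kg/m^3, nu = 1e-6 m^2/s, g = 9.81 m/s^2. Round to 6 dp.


w = (rho_s - rho_w) * g * d^2 / (18 * rho_w * nu)
d = 0.061 mm = 0.000061 m
rho_s - rho_w = 2649 - 1025 = 1624
Numerator = 1624 * 9.81 * (0.000061)^2 = 0.000059280888
Denominator = 18 * 1025 * 1e-6 = 0.018450
w = 0.003213 m/s

0.003213


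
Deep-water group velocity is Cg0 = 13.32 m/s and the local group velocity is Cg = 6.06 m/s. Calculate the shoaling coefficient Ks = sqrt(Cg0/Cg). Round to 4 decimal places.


Ks = sqrt(Cg0 / Cg)
Ks = sqrt(13.32 / 6.06)
Ks = sqrt(2.1980)
Ks = 1.4826

1.4826


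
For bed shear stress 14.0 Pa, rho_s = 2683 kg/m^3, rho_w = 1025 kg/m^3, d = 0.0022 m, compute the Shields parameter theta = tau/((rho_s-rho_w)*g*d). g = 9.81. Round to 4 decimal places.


theta = tau / ((rho_s - rho_w) * g * d)
rho_s - rho_w = 2683 - 1025 = 1658
Denominator = 1658 * 9.81 * 0.0022 = 35.782956
theta = 14.0 / 35.782956
theta = 0.3912

0.3912


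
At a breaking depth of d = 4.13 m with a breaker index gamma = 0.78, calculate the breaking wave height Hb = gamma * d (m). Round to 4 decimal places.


Hb = gamma * d
Hb = 0.78 * 4.13
Hb = 3.2214 m

3.2214


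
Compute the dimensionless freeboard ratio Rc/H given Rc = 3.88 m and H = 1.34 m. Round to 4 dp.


Relative freeboard = Rc / H
= 3.88 / 1.34
= 2.8955

2.8955


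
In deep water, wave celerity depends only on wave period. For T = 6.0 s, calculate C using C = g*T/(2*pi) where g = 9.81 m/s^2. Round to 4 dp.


We use the deep-water celerity formula:
C = g * T / (2 * pi)
C = 9.81 * 6.0 / (2 * 3.14159...)
C = 58.860000 / 6.283185
C = 9.3679 m/s

9.3679


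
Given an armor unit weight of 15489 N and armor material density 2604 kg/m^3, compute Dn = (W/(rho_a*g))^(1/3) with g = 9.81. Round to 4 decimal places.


V = W / (rho_a * g)
V = 15489 / (2604 * 9.81)
V = 15489 / 25545.24
V = 0.606336 m^3
Dn = V^(1/3) = 0.606336^(1/3)
Dn = 0.8464 m

0.8464


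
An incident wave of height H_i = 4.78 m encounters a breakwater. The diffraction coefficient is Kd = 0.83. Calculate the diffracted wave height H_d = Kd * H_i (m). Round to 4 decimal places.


H_d = Kd * H_i
H_d = 0.83 * 4.78
H_d = 3.9674 m

3.9674


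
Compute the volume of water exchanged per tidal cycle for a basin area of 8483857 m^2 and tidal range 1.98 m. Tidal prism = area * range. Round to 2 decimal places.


Tidal prism = Area * Tidal range
P = 8483857 * 1.98
P = 16798036.86 m^3

16798036.86


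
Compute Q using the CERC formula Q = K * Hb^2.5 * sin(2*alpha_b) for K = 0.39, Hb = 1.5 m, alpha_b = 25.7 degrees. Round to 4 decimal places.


Q = K * Hb^2.5 * sin(2 * alpha_b)
Hb^2.5 = 1.5^2.5 = 2.755676
sin(2 * 25.7) = sin(51.4) = 0.781520
Q = 0.39 * 2.755676 * 0.781520
Q = 0.8399 m^3/s

0.8399


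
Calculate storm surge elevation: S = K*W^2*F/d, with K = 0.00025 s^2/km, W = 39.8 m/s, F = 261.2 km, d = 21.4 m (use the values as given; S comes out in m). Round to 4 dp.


S = K * W^2 * F / d
W^2 = 39.8^2 = 1584.04
S = 0.00025 * 1584.04 * 261.2 / 21.4
Numerator = 0.00025 * 1584.04 * 261.2 = 103.437812
S = 103.437812 / 21.4 = 4.8335 m

4.8335


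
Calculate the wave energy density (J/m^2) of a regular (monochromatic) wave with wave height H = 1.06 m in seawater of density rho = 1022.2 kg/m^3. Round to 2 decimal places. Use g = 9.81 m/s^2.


E = (1/8) * rho * g * H^2
E = (1/8) * 1022.2 * 9.81 * 1.06^2
E = 0.125 * 1022.2 * 9.81 * 1.1236
E = 1408.40 J/m^2

1408.40


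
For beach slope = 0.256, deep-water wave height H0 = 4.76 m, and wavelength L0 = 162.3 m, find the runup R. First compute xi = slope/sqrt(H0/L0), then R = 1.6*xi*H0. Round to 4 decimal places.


xi = slope / sqrt(H0/L0)
H0/L0 = 4.76/162.3 = 0.029328
sqrt(0.029328) = 0.171255
xi = 0.256 / 0.171255 = 1.494844
R = 1.6 * xi * H0 = 1.6 * 1.494844 * 4.76
R = 11.3847 m

11.3847


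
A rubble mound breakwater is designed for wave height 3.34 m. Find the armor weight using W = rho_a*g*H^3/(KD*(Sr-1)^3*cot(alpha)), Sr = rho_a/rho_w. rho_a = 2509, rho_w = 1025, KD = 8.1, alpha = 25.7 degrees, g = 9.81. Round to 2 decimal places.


Sr = rho_a / rho_w = 2509 / 1025 = 2.447805
(Sr - 1) = 1.447805
(Sr - 1)^3 = 3.034800
cot(25.7) = 1 / tan(25.7) = 1 / 0.481267 = 2.077847
Numerator = 2509 * 9.81 * 3.34^3 = 917083.8999
Denominator = 8.1 * 3.034800 * 2.077847 = 51.077378
W = 917083.8999 / 51.077378
W = 17954.80 N

17954.80


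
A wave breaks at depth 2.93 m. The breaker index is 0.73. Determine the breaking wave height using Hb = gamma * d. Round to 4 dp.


Hb = gamma * d
Hb = 0.73 * 2.93
Hb = 2.1389 m

2.1389


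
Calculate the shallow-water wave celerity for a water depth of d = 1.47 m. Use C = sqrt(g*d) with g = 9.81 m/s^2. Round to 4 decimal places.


Using the shallow-water approximation:
C = sqrt(g * d) = sqrt(9.81 * 1.47)
C = sqrt(14.4207)
C = 3.7975 m/s

3.7975


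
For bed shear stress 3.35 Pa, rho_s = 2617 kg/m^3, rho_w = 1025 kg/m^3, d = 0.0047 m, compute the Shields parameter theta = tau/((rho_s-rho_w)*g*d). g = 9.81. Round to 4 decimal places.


theta = tau / ((rho_s - rho_w) * g * d)
rho_s - rho_w = 2617 - 1025 = 1592
Denominator = 1592 * 9.81 * 0.0047 = 73.402344
theta = 3.35 / 73.402344
theta = 0.0456

0.0456


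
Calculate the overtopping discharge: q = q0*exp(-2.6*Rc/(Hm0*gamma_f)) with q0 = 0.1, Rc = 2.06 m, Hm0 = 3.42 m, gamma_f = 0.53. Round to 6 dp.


q = q0 * exp(-2.6 * Rc / (Hm0 * gamma_f))
Exponent = -2.6 * 2.06 / (3.42 * 0.53)
= -2.6 * 2.06 / 1.8126
= -2.954871
exp(-2.954871) = 0.052085
q = 0.1 * 0.052085
q = 0.005209 m^3/s/m

0.005209


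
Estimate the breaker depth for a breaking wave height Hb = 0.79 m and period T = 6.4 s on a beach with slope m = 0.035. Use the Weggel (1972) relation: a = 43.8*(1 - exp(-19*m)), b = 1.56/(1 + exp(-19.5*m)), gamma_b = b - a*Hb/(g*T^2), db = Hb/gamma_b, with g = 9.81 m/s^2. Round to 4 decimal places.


a = 43.8 * (1 - exp(-19 * m))
exp(-19 * 0.035) = exp(-0.6650) = 0.514274
a = 43.8 * (1 - 0.514274) = 21.274819
b = 1.56 / (1 + exp(-19.5 * m))
exp(-19.5 * 0.035) = exp(-0.6825) = 0.505352
b = 1.56 / (1 + 0.505352) = 1.036302
Hb / (g * T^2) = 0.79 / (9.81 * 6.4^2) = 0.79 / 401.8176 = 0.00196607
gamma_b = b - a * Hb/(g*T^2) = 1.036302 - 21.274819 * 0.00196607 = 0.994475
db = Hb / gamma_b = 0.79 / 0.994475
db = 0.7944 m

0.7944


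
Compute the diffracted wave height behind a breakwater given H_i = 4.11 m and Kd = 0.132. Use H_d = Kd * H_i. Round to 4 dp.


H_d = Kd * H_i
H_d = 0.132 * 4.11
H_d = 0.5425 m

0.5425


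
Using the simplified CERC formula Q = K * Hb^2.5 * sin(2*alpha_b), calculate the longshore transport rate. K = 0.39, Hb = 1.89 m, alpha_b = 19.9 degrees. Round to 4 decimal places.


Q = K * Hb^2.5 * sin(2 * alpha_b)
Hb^2.5 = 1.89^2.5 = 4.910826
sin(2 * 19.9) = sin(39.8) = 0.640110
Q = 0.39 * 4.910826 * 0.640110
Q = 1.2260 m^3/s

1.2260


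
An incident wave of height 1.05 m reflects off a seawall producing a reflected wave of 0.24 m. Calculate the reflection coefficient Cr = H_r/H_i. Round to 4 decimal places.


Cr = H_r / H_i
Cr = 0.24 / 1.05
Cr = 0.2286

0.2286


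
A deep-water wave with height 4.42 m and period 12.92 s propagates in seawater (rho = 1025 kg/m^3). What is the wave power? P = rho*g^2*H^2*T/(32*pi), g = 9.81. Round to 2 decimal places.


P = rho * g^2 * H^2 * T / (32 * pi)
P = 1025 * 9.81^2 * 4.42^2 * 12.92 / (32 * pi)
P = 1025 * 96.2361 * 19.5364 * 12.92 / 100.53096
P = 247667.53 W/m

247667.53


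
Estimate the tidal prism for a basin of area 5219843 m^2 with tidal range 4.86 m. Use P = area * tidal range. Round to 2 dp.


Tidal prism = Area * Tidal range
P = 5219843 * 4.86
P = 25368436.98 m^3

25368436.98


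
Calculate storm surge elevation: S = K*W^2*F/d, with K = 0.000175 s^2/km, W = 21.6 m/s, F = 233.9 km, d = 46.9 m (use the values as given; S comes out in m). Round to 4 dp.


S = K * W^2 * F / d
W^2 = 21.6^2 = 466.56
S = 0.000175 * 466.56 * 233.9 / 46.9
Numerator = 0.000175 * 466.56 * 233.9 = 19.097467
S = 19.097467 / 46.9 = 0.4072 m

0.4072


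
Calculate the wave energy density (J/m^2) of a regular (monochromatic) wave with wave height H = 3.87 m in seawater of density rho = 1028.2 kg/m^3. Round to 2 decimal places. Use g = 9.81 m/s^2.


E = (1/8) * rho * g * H^2
E = (1/8) * 1028.2 * 9.81 * 3.87^2
E = 0.125 * 1028.2 * 9.81 * 14.9769
E = 18883.33 J/m^2

18883.33


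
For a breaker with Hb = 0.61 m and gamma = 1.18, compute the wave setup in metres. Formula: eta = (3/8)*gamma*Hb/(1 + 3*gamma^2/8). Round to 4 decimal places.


eta = (3/8) * gamma * Hb / (1 + 3*gamma^2/8)
Numerator = (3/8) * 1.18 * 0.61 = 0.269925
Denominator = 1 + 3*1.18^2/8 = 1 + 0.522150 = 1.522150
eta = 0.269925 / 1.522150
eta = 0.1773 m

0.1773


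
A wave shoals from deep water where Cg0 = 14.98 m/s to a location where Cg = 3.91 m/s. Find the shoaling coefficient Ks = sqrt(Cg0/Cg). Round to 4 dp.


Ks = sqrt(Cg0 / Cg)
Ks = sqrt(14.98 / 3.91)
Ks = sqrt(3.8312)
Ks = 1.9573

1.9573


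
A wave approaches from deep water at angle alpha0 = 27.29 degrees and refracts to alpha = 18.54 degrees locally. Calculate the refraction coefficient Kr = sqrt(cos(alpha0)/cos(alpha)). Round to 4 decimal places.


Kr = sqrt(cos(alpha0) / cos(alpha))
cos(27.29) = 0.888697
cos(18.54) = 0.948102
Kr = sqrt(0.888697 / 0.948102)
Kr = sqrt(0.937344)
Kr = 0.9682

0.9682


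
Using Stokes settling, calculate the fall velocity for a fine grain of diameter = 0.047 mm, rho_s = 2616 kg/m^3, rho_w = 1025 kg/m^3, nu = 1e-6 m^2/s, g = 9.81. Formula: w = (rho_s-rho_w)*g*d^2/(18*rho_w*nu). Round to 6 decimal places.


w = (rho_s - rho_w) * g * d^2 / (18 * rho_w * nu)
d = 0.047 mm = 0.000047 m
rho_s - rho_w = 2616 - 1025 = 1591
Numerator = 1591 * 9.81 * (0.000047)^2 = 0.000034477431
Denominator = 18 * 1025 * 1e-6 = 0.018450
w = 0.001869 m/s

0.001869
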